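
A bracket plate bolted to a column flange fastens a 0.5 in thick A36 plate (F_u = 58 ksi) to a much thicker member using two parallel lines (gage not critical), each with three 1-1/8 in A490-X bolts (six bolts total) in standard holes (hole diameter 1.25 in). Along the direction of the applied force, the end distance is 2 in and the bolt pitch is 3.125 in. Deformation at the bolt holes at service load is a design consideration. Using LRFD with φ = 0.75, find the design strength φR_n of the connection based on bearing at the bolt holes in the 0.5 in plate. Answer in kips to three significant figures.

Per bolt r_n = 1.2 l_c t F_u ≤ 2.4 d t F_u; upper limit = 2.4 × 1.125 × 0.5 × 58 = 78.3 kips.
Edge bolt: l_c = 2 − 1.25/2 = 1.375 in → 1.2 × 1.375 × 0.5 × 58 = 47.85 → r_n = 47.85 kips.
Interior bolts: l_c = 3.125 − 1.25 = 1.875 in → 1.2 × 1.875 × 0.5 × 58 = 65.25 → r_n = 65.25 kips.
R_n = 2 × 47.85 + 4 × 65.25 = 356.7 kips.
Design strength φR_n = 0.75 × 356.7 = 268 kips.

268 kips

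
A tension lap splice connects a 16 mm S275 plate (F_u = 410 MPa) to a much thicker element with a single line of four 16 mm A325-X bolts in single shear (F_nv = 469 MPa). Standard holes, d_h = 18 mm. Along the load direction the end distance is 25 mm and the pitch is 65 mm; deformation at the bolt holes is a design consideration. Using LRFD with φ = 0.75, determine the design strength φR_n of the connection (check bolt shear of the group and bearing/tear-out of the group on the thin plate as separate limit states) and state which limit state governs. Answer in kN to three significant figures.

283 kN (bolt shear governs)

Bolt shear: A_b = π·16²/4 = 201.1 mm²; R_n = 469 × 201.1 × 4 × 1 / 1000 = 377.2 kN → 0.75 × 377.2 = 283 kN.
Bearing (1.2 l_c t F_u ≤ 2.4 d t F_u): upper limit = 2.4·16·16·410 / 1000 = 251.9 kN.
  Edge l_c = 25 − 18/2 = 16 → r_n = 126 kN; interior l_c = 65 − 18 = 47 → r_n = 251.9 kN.
  R_n,bearing = 1·126 + 3·251.9 = 881.7 kN → 0.75 × 881.7 = 661 kN.
Bolt shear governs: 283 kN.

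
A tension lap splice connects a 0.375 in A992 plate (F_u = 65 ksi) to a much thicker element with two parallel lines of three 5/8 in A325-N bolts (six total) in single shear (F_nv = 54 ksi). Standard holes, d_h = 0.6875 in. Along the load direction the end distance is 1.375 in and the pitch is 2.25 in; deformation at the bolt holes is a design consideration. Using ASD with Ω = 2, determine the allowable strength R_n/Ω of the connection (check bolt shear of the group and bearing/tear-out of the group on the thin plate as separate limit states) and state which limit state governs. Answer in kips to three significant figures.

Bolt shear: A_b = π·0.625²/4 = 0.3068 in²; R_n = 54 × 0.3068 × 6 × 1 = 99.4 kips → 99.4 / 2 = 49.7 kips.
Bearing (1.2 l_c t F_u ≤ 2.4 d t F_u): upper limit = 2.4·0.625·0.375·65 = 36.56 kips.
  Edge l_c = 1.375 − 0.6875/2 = 1.031 → r_n = 30.16 kips; interior l_c = 2.25 − 0.6875 = 1.562 → r_n = 36.56 kips.
  R_n,bearing = 2·30.16 + 4·36.56 = 206.6 kips → 206.6 / 2 = 103 kips.
Bolt shear governs: 49.7 kips.

49.7 kips (bolt shear governs)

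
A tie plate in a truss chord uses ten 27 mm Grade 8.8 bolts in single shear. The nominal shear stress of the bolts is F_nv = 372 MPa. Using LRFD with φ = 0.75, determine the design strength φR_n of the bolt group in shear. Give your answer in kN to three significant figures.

1600 kN

A_b = π × 27² / 4 = 572.6 mm².
R_n = F_nv · A_b · n · n_s = 372 × 572.6 × 10 × 1 / 1000 = 2130 kN.
Design strength φR_n = 0.75 × 2130 = 1600 kN.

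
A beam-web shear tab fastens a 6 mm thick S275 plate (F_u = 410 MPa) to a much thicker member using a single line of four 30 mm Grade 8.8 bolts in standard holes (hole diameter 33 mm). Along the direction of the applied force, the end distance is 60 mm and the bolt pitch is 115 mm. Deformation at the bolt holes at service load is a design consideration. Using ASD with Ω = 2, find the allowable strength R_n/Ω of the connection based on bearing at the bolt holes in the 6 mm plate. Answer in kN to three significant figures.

Per bolt r_n = 1.2 l_c t F_u ≤ 2.4 d t F_u; upper limit = 2.4 × 30 × 6 × 410 / 1000 = 177.1 kN.
Edge bolt: l_c = 60 − 33/2 = 43.5 mm → 1.2 × 43.5 × 6 × 410 / 1000 = 128.4 → r_n = 128.4 kN.
Interior bolts: l_c = 115 − 33 = 82 mm → 1.2 × 82 × 6 × 410 / 1000 = 242.1 → r_n = 177.1 kN.
R_n = 1 × 128.4 + 3 × 177.1 = 659.8 kN.
Allowable strength R_n/Ω = 659.8 / 2 = 330 kN.

330 kN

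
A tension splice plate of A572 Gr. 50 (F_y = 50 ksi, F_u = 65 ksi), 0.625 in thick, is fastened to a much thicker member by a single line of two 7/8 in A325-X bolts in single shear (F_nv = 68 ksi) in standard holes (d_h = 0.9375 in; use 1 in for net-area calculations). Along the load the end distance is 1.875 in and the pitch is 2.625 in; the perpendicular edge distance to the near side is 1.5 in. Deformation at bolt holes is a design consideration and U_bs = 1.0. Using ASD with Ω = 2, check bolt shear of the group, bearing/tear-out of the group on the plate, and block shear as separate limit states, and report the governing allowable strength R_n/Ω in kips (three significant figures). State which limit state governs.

Bolt shear: A_b = π·0.875²/4 = 0.6013 in²; R_n = 68 × 0.6013 × 2 × 1 = 81.78 kips → 81.78 / 2 = 40.9 kips.
Bearing: edge l_c = 1.406, r_n = 68.55 kips; interior l_c = 1.688, r_n = 82.27 kips; R_n = 68.55 + 1·82.27 = 150.8 kips → 75.4 kips.
Block shear: A_gv = 2.812, A_nv = 1.875, A_nt = 0.625 in²; R_n = min(0.6F_uA_nv, 0.6F_yA_gv) + U_bs·F_u·A_nt = 113.8 kips → 56.9 kips.
Bolt shear governs: 40.9 kips.

40.9 kips (bolt shear governs)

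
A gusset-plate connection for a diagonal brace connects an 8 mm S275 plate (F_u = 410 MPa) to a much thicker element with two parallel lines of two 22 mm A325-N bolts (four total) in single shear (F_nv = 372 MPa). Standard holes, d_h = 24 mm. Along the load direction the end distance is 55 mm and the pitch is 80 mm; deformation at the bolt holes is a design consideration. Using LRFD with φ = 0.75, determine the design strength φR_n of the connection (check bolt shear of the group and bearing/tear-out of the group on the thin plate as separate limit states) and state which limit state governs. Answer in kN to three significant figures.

Bolt shear: A_b = π·22²/4 = 380.1 mm²; R_n = 372 × 380.1 × 4 × 1 / 1000 = 565.6 kN → 0.75 × 565.6 = 424 kN.
Bearing (1.2 l_c t F_u ≤ 2.4 d t F_u): upper limit = 2.4·22·8·410 / 1000 = 173.2 kN.
  Edge l_c = 55 − 24/2 = 43 → r_n = 169.2 kN; interior l_c = 80 − 24 = 56 → r_n = 173.2 kN.
  R_n,bearing = 2·169.2 + 2·173.2 = 684.9 kN → 0.75 × 684.9 = 514 kN.
Bolt shear governs: 424 kN.

424 kN (bolt shear governs)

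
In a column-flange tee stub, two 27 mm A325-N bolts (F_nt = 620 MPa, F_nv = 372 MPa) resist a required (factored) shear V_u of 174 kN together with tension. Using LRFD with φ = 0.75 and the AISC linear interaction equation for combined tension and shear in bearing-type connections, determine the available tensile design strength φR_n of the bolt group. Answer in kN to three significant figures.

402 kN

A_b = π·27²/4 = 572.6 mm²; f_rv = 174 × 1000 / (2 × 572.6) = 152 MPa.
F'_nt = 1.3 F_nt − (F_nt / φF_nv) f_rv = 1.3·620 − (620/(0.75·372))·152 = 468.3 MPa, capped at F_nt → F'_nt = 468.3 MPa.
R_n = F'_nt · A_b · n = 468.3 × 572.6 × 2 / 1000 = 536.3 kN.
Design strength φR_n = 0.75 × 536.3 = 402 kN.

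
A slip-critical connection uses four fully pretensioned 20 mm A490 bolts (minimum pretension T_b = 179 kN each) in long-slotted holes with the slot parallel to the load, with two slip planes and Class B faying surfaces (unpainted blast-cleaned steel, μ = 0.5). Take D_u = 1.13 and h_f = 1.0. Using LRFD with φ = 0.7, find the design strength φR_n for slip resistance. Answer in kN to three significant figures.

566 kN

R_n = μ · D_u · h_f · T_b · n_s · n_b = 0.5 × 1.13 × 1.0 × 179 × 2 × 4 = 809.1 kN.
Design strength φR_n = 0.7 × 809.1 = 566 kN.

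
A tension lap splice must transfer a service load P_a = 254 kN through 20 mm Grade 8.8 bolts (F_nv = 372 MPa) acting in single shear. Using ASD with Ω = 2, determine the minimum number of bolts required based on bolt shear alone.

A_b = π·20²/4 = 314.2 mm².
Per-bolt allowable strength R_n/Ω = 372 × 314.2 × 1 / 1000 / 2 = 58.43 kN.
n ≥ 254 / 58.43 = 4.347 → use 5 bolts.

5 bolts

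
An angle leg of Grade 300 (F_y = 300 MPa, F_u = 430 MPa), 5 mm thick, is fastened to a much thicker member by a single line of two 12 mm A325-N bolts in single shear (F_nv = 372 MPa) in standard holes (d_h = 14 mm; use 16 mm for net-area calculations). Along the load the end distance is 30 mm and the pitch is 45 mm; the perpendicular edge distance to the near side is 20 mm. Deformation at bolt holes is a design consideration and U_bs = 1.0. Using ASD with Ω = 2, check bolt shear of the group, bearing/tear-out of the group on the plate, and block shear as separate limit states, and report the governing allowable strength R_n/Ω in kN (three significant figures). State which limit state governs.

42.1 kN (bolt shear governs)

Bolt shear: A_b = π·12²/4 = 113.1 mm²; R_n = 372 × 113.1 × 2 × 1 / 1000 = 84.14 kN → 84.14 / 2 = 42.1 kN.
Bearing: edge l_c = 23, r_n = 59.34 kN; interior l_c = 31, r_n = 61.92 kN; R_n = 59.34 + 1·61.92 = 121.3 kN → 60.6 kN.
Block shear: A_gv = 375, A_nv = 255, A_nt = 60 mm²; R_n = min(0.6F_uA_nv, 0.6F_yA_gv) + U_bs·F_u·A_nt = 91.59 kN → 45.8 kN.
Bolt shear governs: 42.1 kN.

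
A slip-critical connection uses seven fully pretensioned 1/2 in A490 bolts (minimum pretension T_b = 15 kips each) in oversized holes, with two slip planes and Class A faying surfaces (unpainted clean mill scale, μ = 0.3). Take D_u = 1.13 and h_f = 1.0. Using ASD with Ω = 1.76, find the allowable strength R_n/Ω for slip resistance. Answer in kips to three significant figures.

R_n = μ · D_u · h_f · T_b · n_s · n_b = 0.3 × 1.13 × 1.0 × 15 × 2 × 7 = 71.19 kips.
Allowable strength R_n/Ω = 71.19 / 1.76 = 40.4 kips.

40.4 kips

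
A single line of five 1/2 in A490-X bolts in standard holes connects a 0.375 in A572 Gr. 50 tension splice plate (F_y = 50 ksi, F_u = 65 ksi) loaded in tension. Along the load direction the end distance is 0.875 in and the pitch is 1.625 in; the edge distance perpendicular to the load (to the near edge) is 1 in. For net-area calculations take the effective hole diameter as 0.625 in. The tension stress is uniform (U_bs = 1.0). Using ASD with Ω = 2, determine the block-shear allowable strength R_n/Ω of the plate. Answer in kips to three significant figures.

Shear plane L_v = 0.875 + 4·1.625 = 7.375 in; A_gv = 7.375 × 0.375 = 2.766 in².
A_nv = (7.375 − 4.5·0.625) × 0.375 = 1.711 in².
A_nt = (1 − 0.5·0.625) × 0.375 = 0.2578 in².
0.6 F_u A_nv = 66.73 kips; 0.6 F_y A_gv = 82.97 kips → shear rupture governs the shear term.
R_n = 66.73 + 1.0 × 65 × 0.2578 = 83.48 kips.
Allowable strength R_n/Ω = 83.48 / 2 = 41.7 kips.

41.7 kips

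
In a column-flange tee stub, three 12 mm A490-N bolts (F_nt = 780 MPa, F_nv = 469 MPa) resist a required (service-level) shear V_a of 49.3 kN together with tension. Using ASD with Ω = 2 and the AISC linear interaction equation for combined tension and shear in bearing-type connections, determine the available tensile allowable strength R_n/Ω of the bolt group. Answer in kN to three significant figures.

90 kN

A_b = π·12²/4 = 113.1 mm²; f_rv = 49.3 × 1000 / (3 × 113.1) = 145.3 MPa.
F'_nt = 1.3 F_nt − (Ω F_nt / F_nv) f_rv = 1.3·780 − (2·780/469)·145.3 = 530.7 MPa, capped at F_nt → F'_nt = 530.7 MPa.
R_n = F'_nt · A_b · n = 530.7 × 113.1 × 3 / 1000 = 180.1 kN.
Allowable strength R_n/Ω = 180.1 / 2 = 90 kN.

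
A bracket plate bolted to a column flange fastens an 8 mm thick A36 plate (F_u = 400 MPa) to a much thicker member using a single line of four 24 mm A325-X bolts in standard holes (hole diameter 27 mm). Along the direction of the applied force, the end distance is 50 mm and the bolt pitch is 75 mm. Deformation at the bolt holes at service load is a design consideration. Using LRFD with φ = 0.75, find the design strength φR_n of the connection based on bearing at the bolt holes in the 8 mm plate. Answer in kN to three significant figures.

520 kN

Per bolt r_n = 1.2 l_c t F_u ≤ 2.4 d t F_u; upper limit = 2.4 × 24 × 8 × 400 / 1000 = 184.3 kN.
Edge bolt: l_c = 50 − 27/2 = 36.5 mm → 1.2 × 36.5 × 8 × 400 / 1000 = 140.2 → r_n = 140.2 kN.
Interior bolts: l_c = 75 − 27 = 48 mm → 1.2 × 48 × 8 × 400 / 1000 = 184.3 → r_n = 184.3 kN.
R_n = 1 × 140.2 + 3 × 184.3 = 693.1 kN.
Design strength φR_n = 0.75 × 693.1 = 520 kN.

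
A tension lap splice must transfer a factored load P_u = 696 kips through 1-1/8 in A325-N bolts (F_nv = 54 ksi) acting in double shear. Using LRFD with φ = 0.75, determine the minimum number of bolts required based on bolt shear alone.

9 bolts

A_b = π·1.125²/4 = 0.994 in².
Per-bolt design strength φR_n = 0.75 × 54 × 0.994 × 2 = 80.52 kips.
n ≥ 696 / 80.52 = 8.644 → use 9 bolts.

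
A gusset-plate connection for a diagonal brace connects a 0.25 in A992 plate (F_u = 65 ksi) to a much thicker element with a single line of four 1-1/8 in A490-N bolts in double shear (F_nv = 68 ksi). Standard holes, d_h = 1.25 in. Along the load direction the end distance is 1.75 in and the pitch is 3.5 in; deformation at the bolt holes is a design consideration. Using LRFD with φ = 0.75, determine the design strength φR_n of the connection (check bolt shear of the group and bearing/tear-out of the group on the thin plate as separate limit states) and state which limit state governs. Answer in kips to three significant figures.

115 kips (bearing governs)

Bolt shear: A_b = π·1.125²/4 = 0.994 in²; R_n = 68 × 0.994 × 4 × 2 = 540.7 kips → 0.75 × 540.7 = 406 kips.
Bearing (1.2 l_c t F_u ≤ 2.4 d t F_u): upper limit = 2.4·1.125·0.25·65 = 43.87 kips.
  Edge l_c = 1.75 − 1.25/2 = 1.125 → r_n = 21.94 kips; interior l_c = 3.5 − 1.25 = 2.25 → r_n = 43.87 kips.
  R_n,bearing = 1·21.94 + 3·43.87 = 153.6 kips → 0.75 × 153.6 = 115 kips.
Bearing governs: 115 kips.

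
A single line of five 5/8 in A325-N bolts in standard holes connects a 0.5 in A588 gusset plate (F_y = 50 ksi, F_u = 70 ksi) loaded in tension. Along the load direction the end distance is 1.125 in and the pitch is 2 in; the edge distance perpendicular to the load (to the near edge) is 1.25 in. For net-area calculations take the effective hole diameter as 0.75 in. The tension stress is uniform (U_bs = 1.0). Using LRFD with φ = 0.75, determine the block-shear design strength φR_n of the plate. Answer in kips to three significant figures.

114 kips

Shear plane L_v = 1.125 + 4·2 = 9.125 in; A_gv = 9.125 × 0.5 = 4.562 in².
A_nv = (9.125 − 4.5·0.75) × 0.5 = 2.875 in².
A_nt = (1.25 − 0.5·0.75) × 0.5 = 0.4375 in².
0.6 F_u A_nv = 120.8 kips; 0.6 F_y A_gv = 136.9 kips → shear rupture governs the shear term.
R_n = 120.8 + 1.0 × 70 × 0.4375 = 151.4 kips.
Design strength φR_n = 0.75 × 151.4 = 114 kips.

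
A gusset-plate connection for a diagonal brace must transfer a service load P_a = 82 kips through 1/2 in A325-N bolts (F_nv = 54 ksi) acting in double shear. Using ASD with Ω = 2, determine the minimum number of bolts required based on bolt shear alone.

8 bolts

A_b = π·0.5²/4 = 0.1963 in².
Per-bolt allowable strength R_n/Ω = 54 × 0.1963 × 2 / 2 = 10.6 kips.
n ≥ 82 / 10.6 = 7.734 → use 8 bolts.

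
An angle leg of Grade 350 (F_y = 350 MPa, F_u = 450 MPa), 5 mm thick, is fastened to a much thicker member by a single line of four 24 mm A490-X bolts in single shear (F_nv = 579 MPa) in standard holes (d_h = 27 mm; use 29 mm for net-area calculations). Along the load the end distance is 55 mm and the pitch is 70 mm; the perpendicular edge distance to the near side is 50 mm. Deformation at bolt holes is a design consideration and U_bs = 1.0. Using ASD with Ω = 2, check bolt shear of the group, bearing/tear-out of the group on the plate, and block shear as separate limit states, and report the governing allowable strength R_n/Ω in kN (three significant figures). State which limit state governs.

150 kN (block shear governs)

Bolt shear: A_b = π·24²/4 = 452.4 mm²; R_n = 579 × 452.4 × 4 × 1 / 1000 = 1048 kN → 1048 / 2 = 524 kN.
Bearing: edge l_c = 41.5, r_n = 112 kN; interior l_c = 43, r_n = 116.1 kN; R_n = 112 + 3·116.1 = 460.4 kN → 230 kN.
Block shear: A_gv = 1325, A_nv = 817.5, A_nt = 177.5 mm²; R_n = min(0.6F_uA_nv, 0.6F_yA_gv) + U_bs·F_u·A_nt = 300.6 kN → 150 kN.
Block shear governs: 150 kN.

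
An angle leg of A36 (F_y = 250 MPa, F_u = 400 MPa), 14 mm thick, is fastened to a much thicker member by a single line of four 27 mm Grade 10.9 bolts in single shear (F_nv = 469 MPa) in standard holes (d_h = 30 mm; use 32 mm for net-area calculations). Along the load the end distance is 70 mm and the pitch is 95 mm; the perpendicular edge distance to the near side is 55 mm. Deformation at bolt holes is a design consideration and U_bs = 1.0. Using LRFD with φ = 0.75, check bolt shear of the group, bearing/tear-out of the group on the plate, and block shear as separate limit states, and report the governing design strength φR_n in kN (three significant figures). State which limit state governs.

Bolt shear: A_b = π·27²/4 = 572.6 mm²; R_n = 469 × 572.6 × 4 × 1 / 1000 = 1074 kN → 0.75 × 1074 = 806 kN.
Bearing: edge l_c = 55, r_n = 362.9 kN; interior l_c = 65, r_n = 362.9 kN; R_n = 362.9 + 3·362.9 = 1452 kN → 1090 kN.
Block shear: A_gv = 4970, A_nv = 3402, A_nt = 546 mm²; R_n = min(0.6F_uA_nv, 0.6F_yA_gv) + U_bs·F_u·A_nt = 963.9 kN → 723 kN.
Block shear governs: 723 kN.

723 kN (block shear governs)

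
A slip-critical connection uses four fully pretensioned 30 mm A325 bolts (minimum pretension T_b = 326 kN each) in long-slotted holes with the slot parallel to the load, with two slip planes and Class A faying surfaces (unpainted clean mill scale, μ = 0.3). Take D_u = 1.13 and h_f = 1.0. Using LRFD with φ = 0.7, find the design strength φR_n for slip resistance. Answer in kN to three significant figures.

619 kN

R_n = μ · D_u · h_f · T_b · n_s · n_b = 0.3 × 1.13 × 1.0 × 326 × 2 × 4 = 884.1 kN.
Design strength φR_n = 0.7 × 884.1 = 619 kN.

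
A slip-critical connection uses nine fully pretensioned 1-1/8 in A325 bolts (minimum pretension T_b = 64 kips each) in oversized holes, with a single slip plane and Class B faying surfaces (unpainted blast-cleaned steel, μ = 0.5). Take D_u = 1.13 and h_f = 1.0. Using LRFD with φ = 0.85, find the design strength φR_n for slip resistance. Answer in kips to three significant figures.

277 kips

R_n = μ · D_u · h_f · T_b · n_s · n_b = 0.5 × 1.13 × 1.0 × 64 × 1 × 9 = 325.4 kips.
Design strength φR_n = 0.85 × 325.4 = 277 kips.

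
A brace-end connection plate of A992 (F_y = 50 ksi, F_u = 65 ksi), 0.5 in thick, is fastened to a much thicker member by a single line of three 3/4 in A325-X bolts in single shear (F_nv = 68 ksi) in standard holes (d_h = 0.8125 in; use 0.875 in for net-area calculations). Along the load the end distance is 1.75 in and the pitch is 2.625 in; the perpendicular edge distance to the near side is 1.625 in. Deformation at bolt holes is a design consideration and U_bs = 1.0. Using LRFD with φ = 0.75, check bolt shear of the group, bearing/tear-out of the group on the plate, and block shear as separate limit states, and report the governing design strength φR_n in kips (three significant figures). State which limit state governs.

Bolt shear: A_b = π·0.75²/4 = 0.4418 in²; R_n = 68 × 0.4418 × 3 × 1 = 90.12 kips → 0.75 × 90.12 = 67.6 kips.
Bearing: edge l_c = 1.344, r_n = 52.41 kips; interior l_c = 1.812, r_n = 58.5 kips; R_n = 52.41 + 2·58.5 = 169.4 kips → 127 kips.
Block shear: A_gv = 3.5, A_nv = 2.406, A_nt = 0.5938 in²; R_n = min(0.6F_uA_nv, 0.6F_yA_gv) + U_bs·F_u·A_nt = 132.4 kips → 99.3 kips.
Bolt shear governs: 67.6 kips.

67.6 kips (bolt shear governs)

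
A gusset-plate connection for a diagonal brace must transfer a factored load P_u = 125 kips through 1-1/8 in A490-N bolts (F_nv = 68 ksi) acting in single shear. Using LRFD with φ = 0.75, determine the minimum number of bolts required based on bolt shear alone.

3 bolts

A_b = π·1.125²/4 = 0.994 in².
Per-bolt design strength φR_n = 0.75 × 68 × 0.994 × 1 = 50.69 kips.
n ≥ 125 / 50.69 = 2.466 → use 3 bolts.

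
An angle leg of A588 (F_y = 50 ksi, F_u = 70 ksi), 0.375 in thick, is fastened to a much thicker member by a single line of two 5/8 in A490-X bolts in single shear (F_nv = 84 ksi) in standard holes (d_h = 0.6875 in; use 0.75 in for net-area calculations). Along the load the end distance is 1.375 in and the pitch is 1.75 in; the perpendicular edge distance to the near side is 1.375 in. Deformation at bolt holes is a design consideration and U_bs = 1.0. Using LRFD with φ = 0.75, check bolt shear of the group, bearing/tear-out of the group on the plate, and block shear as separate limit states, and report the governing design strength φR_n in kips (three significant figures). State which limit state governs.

Bolt shear: A_b = π·0.625²/4 = 0.3068 in²; R_n = 84 × 0.3068 × 2 × 1 = 51.54 kips → 0.75 × 51.54 = 38.7 kips.
Bearing: edge l_c = 1.031, r_n = 32.48 kips; interior l_c = 1.062, r_n = 33.47 kips; R_n = 32.48 + 1·33.47 = 65.95 kips → 49.5 kips.
Block shear: A_gv = 1.172, A_nv = 0.75, A_nt = 0.375 in²; R_n = min(0.6F_uA_nv, 0.6F_yA_gv) + U_bs·F_u·A_nt = 57.75 kips → 43.3 kips.
Bolt shear governs: 38.7 kips.

38.7 kips (bolt shear governs)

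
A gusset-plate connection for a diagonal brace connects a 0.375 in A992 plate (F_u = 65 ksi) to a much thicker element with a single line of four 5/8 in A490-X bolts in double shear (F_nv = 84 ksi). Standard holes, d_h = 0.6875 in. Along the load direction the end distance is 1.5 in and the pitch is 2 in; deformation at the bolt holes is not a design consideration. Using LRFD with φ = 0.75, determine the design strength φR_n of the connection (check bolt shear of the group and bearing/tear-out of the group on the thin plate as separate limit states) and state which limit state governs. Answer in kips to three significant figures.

Bolt shear: A_b = π·0.625²/4 = 0.3068 in²; R_n = 84 × 0.3068 × 4 × 2 = 206.2 kips → 0.75 × 206.2 = 155 kips.
Bearing (1.5 l_c t F_u ≤ 3.0 d t F_u): upper limit = 3.0·0.625·0.375·65 = 45.7 kips.
  Edge l_c = 1.5 − 0.6875/2 = 1.156 → r_n = 42.28 kips; interior l_c = 2 − 0.6875 = 1.312 → r_n = 45.7 kips.
  R_n,bearing = 1·42.28 + 3·45.7 = 179.4 kips → 0.75 × 179.4 = 135 kips.
Bearing governs: 135 kips.

135 kips (bearing governs)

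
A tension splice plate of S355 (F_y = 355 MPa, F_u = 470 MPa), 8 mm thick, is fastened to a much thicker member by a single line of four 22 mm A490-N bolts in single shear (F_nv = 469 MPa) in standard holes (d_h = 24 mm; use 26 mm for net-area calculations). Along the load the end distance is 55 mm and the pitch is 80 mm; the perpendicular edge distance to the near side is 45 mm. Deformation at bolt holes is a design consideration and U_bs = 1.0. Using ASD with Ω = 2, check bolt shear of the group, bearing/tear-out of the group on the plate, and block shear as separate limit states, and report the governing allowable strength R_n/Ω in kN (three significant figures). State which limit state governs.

Bolt shear: A_b = π·22²/4 = 380.1 mm²; R_n = 469 × 380.1 × 4 × 1 / 1000 = 713.1 kN → 713.1 / 2 = 357 kN.
Bearing: edge l_c = 43, r_n = 194 kN; interior l_c = 56, r_n = 198.5 kN; R_n = 194 + 3·198.5 = 789.6 kN → 395 kN.
Block shear: A_gv = 2360, A_nv = 1632, A_nt = 256 mm²; R_n = min(0.6F_uA_nv, 0.6F_yA_gv) + U_bs·F_u·A_nt = 580.5 kN → 290 kN.
Block shear governs: 290 kN.

290 kN (block shear governs)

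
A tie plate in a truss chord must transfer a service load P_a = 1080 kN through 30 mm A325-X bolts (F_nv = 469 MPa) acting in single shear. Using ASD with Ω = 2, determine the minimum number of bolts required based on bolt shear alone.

A_b = π·30²/4 = 706.9 mm².
Per-bolt allowable strength R_n/Ω = 469 × 706.9 × 1 / 1000 / 2 = 165.8 kN.
n ≥ 1080 / 165.8 = 6.516 → use 7 bolts.

7 bolts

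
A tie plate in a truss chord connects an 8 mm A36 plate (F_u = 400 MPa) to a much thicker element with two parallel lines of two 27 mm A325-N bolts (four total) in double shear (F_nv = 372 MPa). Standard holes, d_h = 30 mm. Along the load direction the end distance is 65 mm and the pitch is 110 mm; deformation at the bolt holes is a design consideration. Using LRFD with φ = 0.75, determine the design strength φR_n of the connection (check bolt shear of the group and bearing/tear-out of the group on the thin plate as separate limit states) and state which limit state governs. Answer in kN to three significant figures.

Bolt shear: A_b = π·27²/4 = 572.6 mm²; R_n = 372 × 572.6 × 4 × 2 / 1000 = 1704 kN → 0.75 × 1704 = 1280 kN.
Bearing (1.2 l_c t F_u ≤ 2.4 d t F_u): upper limit = 2.4·27·8·400 / 1000 = 207.4 kN.
  Edge l_c = 65 − 30/2 = 50 → r_n = 192 kN; interior l_c = 110 − 30 = 80 → r_n = 207.4 kN.
  R_n,bearing = 2·192 + 2·207.4 = 798.7 kN → 0.75 × 798.7 = 599 kN.
Bearing governs: 599 kN.

599 kN (bearing governs)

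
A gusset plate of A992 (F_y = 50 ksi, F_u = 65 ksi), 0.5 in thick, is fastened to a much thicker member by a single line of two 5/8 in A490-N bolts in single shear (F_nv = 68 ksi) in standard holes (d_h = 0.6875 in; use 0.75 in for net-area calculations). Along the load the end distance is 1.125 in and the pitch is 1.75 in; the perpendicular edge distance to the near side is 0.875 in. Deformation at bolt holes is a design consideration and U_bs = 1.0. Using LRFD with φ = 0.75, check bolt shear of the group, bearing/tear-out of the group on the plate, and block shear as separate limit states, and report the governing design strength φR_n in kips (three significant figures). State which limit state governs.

31.3 kips (bolt shear governs)

Bolt shear: A_b = π·0.625²/4 = 0.3068 in²; R_n = 68 × 0.3068 × 2 × 1 = 41.72 kips → 0.75 × 41.72 = 31.3 kips.
Bearing: edge l_c = 0.7812, r_n = 30.47 kips; interior l_c = 1.062, r_n = 41.44 kips; R_n = 30.47 + 1·41.44 = 71.91 kips → 53.9 kips.
Block shear: A_gv = 1.438, A_nv = 0.875, A_nt = 0.25 in²; R_n = min(0.6F_uA_nv, 0.6F_yA_gv) + U_bs·F_u·A_nt = 50.38 kips → 37.8 kips.
Bolt shear governs: 31.3 kips.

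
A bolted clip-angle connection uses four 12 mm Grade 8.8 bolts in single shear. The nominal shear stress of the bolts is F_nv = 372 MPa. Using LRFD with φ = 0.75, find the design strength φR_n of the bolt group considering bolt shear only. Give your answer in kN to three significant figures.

126 kN

A_b = π × 12² / 4 = 113.1 mm².
R_n = F_nv · A_b · n · n_s = 372 × 113.1 × 4 × 1 / 1000 = 168.3 kN.
Design strength φR_n = 0.75 × 168.3 = 126 kN.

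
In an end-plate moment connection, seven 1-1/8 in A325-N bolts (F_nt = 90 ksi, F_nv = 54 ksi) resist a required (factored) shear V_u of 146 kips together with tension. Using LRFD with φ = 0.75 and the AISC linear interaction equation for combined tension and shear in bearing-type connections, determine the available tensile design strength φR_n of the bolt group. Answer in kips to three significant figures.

367 kips

A_b = π·1.125²/4 = 0.994 in²; f_rv = 146 / (7 × 0.994) = 20.98 ksi.
F'_nt = 1.3 F_nt − (F_nt / φF_nv) f_rv = 1.3·90 − (90/(0.75·54))·20.98 = 70.37 ksi, capped at F_nt → F'_nt = 70.37 ksi.
R_n = F'_nt · A_b · n = 70.37 × 0.994 × 7 = 489.7 kips.
Design strength φR_n = 0.75 × 489.7 = 367 kips.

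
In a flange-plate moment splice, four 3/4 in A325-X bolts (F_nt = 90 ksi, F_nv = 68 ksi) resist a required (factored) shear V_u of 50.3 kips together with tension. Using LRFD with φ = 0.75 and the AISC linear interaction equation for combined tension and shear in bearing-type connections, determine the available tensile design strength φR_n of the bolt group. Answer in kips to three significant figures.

A_b = π·0.75²/4 = 0.4418 in²; f_rv = 50.3 / (4 × 0.4418) = 28.46 ksi.
F'_nt = 1.3 F_nt − (F_nt / φF_nv) f_rv = 1.3·90 − (90/(0.75·68))·28.46 = 66.77 ksi, capped at F_nt → F'_nt = 66.77 ksi.
R_n = F'_nt · A_b · n = 66.77 × 0.4418 × 4 = 118 kips.
Design strength φR_n = 0.75 × 118 = 88.5 kips.

88.5 kips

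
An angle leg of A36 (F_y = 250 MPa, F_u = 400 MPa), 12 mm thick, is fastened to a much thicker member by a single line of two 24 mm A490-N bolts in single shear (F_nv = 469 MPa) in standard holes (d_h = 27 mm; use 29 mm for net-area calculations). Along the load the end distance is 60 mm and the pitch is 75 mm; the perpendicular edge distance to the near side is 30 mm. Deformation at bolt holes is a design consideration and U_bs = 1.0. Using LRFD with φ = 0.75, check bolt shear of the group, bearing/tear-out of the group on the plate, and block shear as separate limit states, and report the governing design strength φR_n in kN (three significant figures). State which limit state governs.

238 kN (block shear governs)

Bolt shear: A_b = π·24²/4 = 452.4 mm²; R_n = 469 × 452.4 × 2 × 1 / 1000 = 424.3 kN → 0.75 × 424.3 = 318 kN.
Bearing: edge l_c = 46.5, r_n = 267.8 kN; interior l_c = 48, r_n = 276.5 kN; R_n = 267.8 + 1·276.5 = 544.3 kN → 408 kN.
Block shear: A_gv = 1620, A_nv = 1098, A_nt = 186 mm²; R_n = min(0.6F_uA_nv, 0.6F_yA_gv) + U_bs·F_u·A_nt = 317.4 kN → 238 kN.
Block shear governs: 238 kN.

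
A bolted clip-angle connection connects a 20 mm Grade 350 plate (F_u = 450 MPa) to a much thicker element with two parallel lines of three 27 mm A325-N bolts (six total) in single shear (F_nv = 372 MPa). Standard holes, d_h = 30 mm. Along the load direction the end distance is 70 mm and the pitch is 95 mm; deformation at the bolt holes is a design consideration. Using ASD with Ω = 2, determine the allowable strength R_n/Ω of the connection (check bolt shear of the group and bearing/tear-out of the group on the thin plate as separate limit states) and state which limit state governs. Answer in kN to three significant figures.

Bolt shear: A_b = π·27²/4 = 572.6 mm²; R_n = 372 × 572.6 × 6 × 1 / 1000 = 1278 kN → 1278 / 2 = 639 kN.
Bearing (1.2 l_c t F_u ≤ 2.4 d t F_u): upper limit = 2.4·27·20·450 / 1000 = 583.2 kN.
  Edge l_c = 70 − 30/2 = 55 → r_n = 583.2 kN; interior l_c = 95 − 30 = 65 → r_n = 583.2 kN.
  R_n,bearing = 2·583.2 + 4·583.2 = 3499 kN → 3499 / 2 = 1750 kN.
Bolt shear governs: 639 kN.

639 kN (bolt shear governs)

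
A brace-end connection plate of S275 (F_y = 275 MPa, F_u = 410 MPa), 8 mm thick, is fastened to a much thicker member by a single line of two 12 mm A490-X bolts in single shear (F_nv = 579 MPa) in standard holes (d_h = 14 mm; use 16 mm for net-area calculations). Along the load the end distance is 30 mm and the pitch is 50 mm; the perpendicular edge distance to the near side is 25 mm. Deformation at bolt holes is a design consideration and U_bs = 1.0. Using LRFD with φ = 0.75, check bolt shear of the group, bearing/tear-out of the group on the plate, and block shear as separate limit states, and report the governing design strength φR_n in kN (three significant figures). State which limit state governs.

Bolt shear: A_b = π·12²/4 = 113.1 mm²; R_n = 579 × 113.1 × 2 × 1 / 1000 = 131 kN → 0.75 × 131 = 98.2 kN.
Bearing: edge l_c = 23, r_n = 90.53 kN; interior l_c = 36, r_n = 94.46 kN; R_n = 90.53 + 1·94.46 = 185 kN → 139 kN.
Block shear: A_gv = 640, A_nv = 448, A_nt = 136 mm²; R_n = min(0.6F_uA_nv, 0.6F_yA_gv) + U_bs·F_u·A_nt = 161.4 kN → 121 kN.
Bolt shear governs: 98.2 kN.

98.2 kN (bolt shear governs)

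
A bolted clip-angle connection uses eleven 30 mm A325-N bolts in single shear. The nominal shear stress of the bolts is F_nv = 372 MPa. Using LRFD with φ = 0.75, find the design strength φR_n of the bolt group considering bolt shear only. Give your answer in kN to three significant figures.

A_b = π × 30² / 4 = 706.9 mm².
R_n = F_nv · A_b · n · n_s = 372 × 706.9 × 11 × 1 / 1000 = 2892 kN.
Design strength φR_n = 0.75 × 2892 = 2170 kN.

2170 kN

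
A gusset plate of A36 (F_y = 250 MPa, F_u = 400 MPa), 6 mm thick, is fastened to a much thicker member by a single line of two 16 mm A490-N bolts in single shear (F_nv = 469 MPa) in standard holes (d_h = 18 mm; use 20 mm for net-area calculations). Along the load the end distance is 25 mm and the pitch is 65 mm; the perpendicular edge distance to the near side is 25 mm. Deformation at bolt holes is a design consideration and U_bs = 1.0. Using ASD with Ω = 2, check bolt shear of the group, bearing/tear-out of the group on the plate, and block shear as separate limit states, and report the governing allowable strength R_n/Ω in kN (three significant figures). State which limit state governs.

Bolt shear: A_b = π·16²/4 = 201.1 mm²; R_n = 469 × 201.1 × 2 × 1 / 1000 = 188.6 kN → 188.6 / 2 = 94.3 kN.
Bearing: edge l_c = 16, r_n = 46.08 kN; interior l_c = 47, r_n = 92.16 kN; R_n = 46.08 + 1·92.16 = 138.2 kN → 69.1 kN.
Block shear: A_gv = 540, A_nv = 360, A_nt = 90 mm²; R_n = min(0.6F_uA_nv, 0.6F_yA_gv) + U_bs·F_u·A_nt = 117 kN → 58.5 kN.
Block shear governs: 58.5 kN.

58.5 kN (block shear governs)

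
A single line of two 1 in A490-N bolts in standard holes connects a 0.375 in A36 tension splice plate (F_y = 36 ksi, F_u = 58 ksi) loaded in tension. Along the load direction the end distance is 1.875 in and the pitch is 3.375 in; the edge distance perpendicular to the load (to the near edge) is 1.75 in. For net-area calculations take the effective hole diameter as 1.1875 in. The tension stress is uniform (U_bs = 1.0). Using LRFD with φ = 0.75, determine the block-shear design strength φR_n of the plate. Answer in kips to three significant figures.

50.8 kips

Shear plane L_v = 1.875 + 1·3.375 = 5.25 in; A_gv = 5.25 × 0.375 = 1.969 in².
A_nv = (5.25 − 1.5·1.1875) × 0.375 = 1.301 in².
A_nt = (1.75 − 0.5·1.1875) × 0.375 = 0.4336 in².
0.6 F_u A_nv = 45.27 kips; 0.6 F_y A_gv = 42.52 kips → shear yielding governs the shear term.
R_n = 42.52 + 1.0 × 58 × 0.4336 = 67.67 kips.
Design strength φR_n = 0.75 × 67.67 = 50.8 kips.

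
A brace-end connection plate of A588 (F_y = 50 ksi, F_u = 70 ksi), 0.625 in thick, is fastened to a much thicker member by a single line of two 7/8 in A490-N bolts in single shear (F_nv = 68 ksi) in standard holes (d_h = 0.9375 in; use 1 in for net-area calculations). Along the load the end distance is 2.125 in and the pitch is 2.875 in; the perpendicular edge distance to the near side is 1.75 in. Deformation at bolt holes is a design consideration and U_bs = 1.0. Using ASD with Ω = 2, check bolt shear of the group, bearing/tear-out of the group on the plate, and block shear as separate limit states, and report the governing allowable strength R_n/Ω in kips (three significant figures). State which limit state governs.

40.9 kips (bolt shear governs)

Bolt shear: A_b = π·0.875²/4 = 0.6013 in²; R_n = 68 × 0.6013 × 2 × 1 = 81.78 kips → 81.78 / 2 = 40.9 kips.
Bearing: edge l_c = 1.656, r_n = 86.95 kips; interior l_c = 1.938, r_n = 91.88 kips; R_n = 86.95 + 1·91.88 = 178.8 kips → 89.4 kips.
Block shear: A_gv = 3.125, A_nv = 2.188, A_nt = 0.7812 in²; R_n = min(0.6F_uA_nv, 0.6F_yA_gv) + U_bs·F_u·A_nt = 146.6 kips → 73.3 kips.
Bolt shear governs: 40.9 kips.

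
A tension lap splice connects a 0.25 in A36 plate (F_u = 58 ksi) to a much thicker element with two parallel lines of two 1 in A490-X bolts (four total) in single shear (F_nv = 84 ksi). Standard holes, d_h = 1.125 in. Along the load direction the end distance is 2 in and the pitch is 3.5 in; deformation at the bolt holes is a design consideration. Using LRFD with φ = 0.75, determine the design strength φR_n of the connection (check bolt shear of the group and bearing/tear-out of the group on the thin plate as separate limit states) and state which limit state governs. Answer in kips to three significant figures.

Bolt shear: A_b = π·1²/4 = 0.7854 in²; R_n = 84 × 0.7854 × 4 × 1 = 263.9 kips → 0.75 × 263.9 = 198 kips.
Bearing (1.2 l_c t F_u ≤ 2.4 d t F_u): upper limit = 2.4·1·0.25·58 = 34.8 kips.
  Edge l_c = 2 − 1.125/2 = 1.438 → r_n = 25.01 kips; interior l_c = 3.5 − 1.125 = 2.375 → r_n = 34.8 kips.
  R_n,bearing = 2·25.01 + 2·34.8 = 119.6 kips → 0.75 × 119.6 = 89.7 kips.
Bearing governs: 89.7 kips.

89.7 kips (bearing governs)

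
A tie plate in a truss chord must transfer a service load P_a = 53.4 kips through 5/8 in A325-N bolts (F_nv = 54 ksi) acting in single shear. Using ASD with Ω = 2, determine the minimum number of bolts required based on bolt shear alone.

A_b = π·0.625²/4 = 0.3068 in².
Per-bolt allowable strength R_n/Ω = 54 × 0.3068 × 1 / 2 = 8.283 kips.
n ≥ 53.4 / 8.283 = 6.447 → use 7 bolts.

7 bolts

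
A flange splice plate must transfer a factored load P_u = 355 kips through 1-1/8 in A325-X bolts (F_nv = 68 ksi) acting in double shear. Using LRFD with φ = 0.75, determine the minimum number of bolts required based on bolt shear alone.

4 bolts

A_b = π·1.125²/4 = 0.994 in².
Per-bolt design strength φR_n = 0.75 × 68 × 0.994 × 2 = 101.4 kips.
n ≥ 355 / 101.4 = 3.501 → use 4 bolts.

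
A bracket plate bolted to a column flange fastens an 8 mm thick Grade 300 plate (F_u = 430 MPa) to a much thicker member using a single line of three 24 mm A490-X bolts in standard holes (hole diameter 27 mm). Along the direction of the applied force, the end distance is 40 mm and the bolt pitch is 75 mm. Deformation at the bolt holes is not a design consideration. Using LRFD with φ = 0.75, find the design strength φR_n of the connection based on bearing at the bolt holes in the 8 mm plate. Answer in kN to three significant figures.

Per bolt r_n = 1.5 l_c t F_u ≤ 3.0 d t F_u; upper limit = 3.0 × 24 × 8 × 430 / 1000 = 247.7 kN.
Edge bolt: l_c = 40 − 27/2 = 26.5 mm → 1.5 × 26.5 × 8 × 430 / 1000 = 136.7 → r_n = 136.7 kN.
Interior bolts: l_c = 75 − 27 = 48 mm → 1.5 × 48 × 8 × 430 / 1000 = 247.7 → r_n = 247.7 kN.
R_n = 1 × 136.7 + 2 × 247.7 = 632.1 kN.
Design strength φR_n = 0.75 × 632.1 = 474 kN.

474 kN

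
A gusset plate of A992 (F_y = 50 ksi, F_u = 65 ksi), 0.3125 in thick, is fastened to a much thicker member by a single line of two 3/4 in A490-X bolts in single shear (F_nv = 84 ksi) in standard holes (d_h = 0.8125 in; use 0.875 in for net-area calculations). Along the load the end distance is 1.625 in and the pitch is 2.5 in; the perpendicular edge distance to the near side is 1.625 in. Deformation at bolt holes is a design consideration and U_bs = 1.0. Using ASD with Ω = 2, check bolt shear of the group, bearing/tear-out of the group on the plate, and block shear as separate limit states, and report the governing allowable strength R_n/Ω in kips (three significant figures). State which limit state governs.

Bolt shear: A_b = π·0.75²/4 = 0.4418 in²; R_n = 84 × 0.4418 × 2 × 1 = 74.22 kips → 74.22 / 2 = 37.1 kips.
Bearing: edge l_c = 1.219, r_n = 29.71 kips; interior l_c = 1.688, r_n = 36.56 kips; R_n = 29.71 + 1·36.56 = 66.27 kips → 33.1 kips.
Block shear: A_gv = 1.289, A_nv = 0.8789, A_nt = 0.3711 in²; R_n = min(0.6F_uA_nv, 0.6F_yA_gv) + U_bs·F_u·A_nt = 58.4 kips → 29.2 kips.
Block shear governs: 29.2 kips.

29.2 kips (block shear governs)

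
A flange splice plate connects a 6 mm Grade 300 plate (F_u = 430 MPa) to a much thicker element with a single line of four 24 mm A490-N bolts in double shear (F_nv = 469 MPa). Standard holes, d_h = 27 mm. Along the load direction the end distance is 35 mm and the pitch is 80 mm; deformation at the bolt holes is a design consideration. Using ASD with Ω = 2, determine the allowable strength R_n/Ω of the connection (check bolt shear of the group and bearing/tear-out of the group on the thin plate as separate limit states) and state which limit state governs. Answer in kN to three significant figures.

Bolt shear: A_b = π·24²/4 = 452.4 mm²; R_n = 469 × 452.4 × 4 × 2 / 1000 = 1697 kN → 1697 / 2 = 849 kN.
Bearing (1.2 l_c t F_u ≤ 2.4 d t F_u): upper limit = 2.4·24·6·430 / 1000 = 148.6 kN.
  Edge l_c = 35 − 27/2 = 21.5 → r_n = 66.56 kN; interior l_c = 80 − 27 = 53 → r_n = 148.6 kN.
  R_n,bearing = 1·66.56 + 3·148.6 = 512.4 kN → 512.4 / 2 = 256 kN.
Bearing governs: 256 kN.

256 kN (bearing governs)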